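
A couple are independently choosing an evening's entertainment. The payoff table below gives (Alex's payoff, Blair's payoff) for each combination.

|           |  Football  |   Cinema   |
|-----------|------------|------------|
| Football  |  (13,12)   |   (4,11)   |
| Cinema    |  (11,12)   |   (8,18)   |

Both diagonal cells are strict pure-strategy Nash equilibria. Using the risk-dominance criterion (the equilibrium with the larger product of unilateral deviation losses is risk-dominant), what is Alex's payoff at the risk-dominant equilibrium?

At both Football: Alex loses 13 − 11 = 2 by deviating; Blair loses 12 − 11 = 1. Product = 2·1 = 2.
At both Cinema: Alex loses 8 − 4 = 4 by deviating; Blair loses 18 − 12 = 6. Product = 4·6 = 24.
24 > 2, so both Cinema is risk-dominant. Alex's payoff there is 8.

8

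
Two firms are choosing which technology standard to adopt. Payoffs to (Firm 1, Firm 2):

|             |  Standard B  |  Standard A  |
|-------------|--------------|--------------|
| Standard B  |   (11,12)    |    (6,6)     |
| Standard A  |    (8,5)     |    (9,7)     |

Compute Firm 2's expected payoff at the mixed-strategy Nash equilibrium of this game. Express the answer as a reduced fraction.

27/4

Firm 1 mixes with probability p on Standard B, chosen so Firm 2 is indifferent: 12p + 5(1−p) = 6p + 7(1−p) gives p = 1/4.
Firm 2's expected payoff is 12·1/4 + 5·3/4 = 27/4.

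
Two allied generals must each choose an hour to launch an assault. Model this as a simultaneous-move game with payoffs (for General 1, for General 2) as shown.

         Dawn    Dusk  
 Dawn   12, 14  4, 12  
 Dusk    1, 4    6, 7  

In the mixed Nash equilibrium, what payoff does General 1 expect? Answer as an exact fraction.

General 2 mixes with probability q on Dawn, chosen so General 1 is indifferent: 12q + 4(1−q) = 1q + 6(1−q) gives q = 2/13.
General 1's expected payoff (from either row, since indifferent) is 12·2/13 + 4·11/13 = 68/13.

68/13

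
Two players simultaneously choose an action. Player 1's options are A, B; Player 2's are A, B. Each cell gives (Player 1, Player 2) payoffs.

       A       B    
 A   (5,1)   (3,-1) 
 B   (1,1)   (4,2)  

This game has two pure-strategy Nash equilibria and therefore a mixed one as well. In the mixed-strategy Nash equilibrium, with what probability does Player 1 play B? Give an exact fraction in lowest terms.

2/3

Player 1's mix p on A must make Player 2 indifferent between A and B.
Player 2's payoff from A: 1p + 1(1−p). From B: (-1)p + 2(1−p).
Set equal: 2p = 1(1−p) → p = 1/3.
Probability on B is 1 − 1/3 = 2/3.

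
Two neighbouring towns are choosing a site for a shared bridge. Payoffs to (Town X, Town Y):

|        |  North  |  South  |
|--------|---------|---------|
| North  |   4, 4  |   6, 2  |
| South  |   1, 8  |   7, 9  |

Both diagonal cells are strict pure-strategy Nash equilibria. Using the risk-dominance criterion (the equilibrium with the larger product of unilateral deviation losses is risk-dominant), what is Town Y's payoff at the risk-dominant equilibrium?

4

At both North: Town X loses 4 − 1 = 3 by deviating; Town Y loses 4 − 2 = 2. Product = 3·2 = 6.
At both South: Town X loses 7 − 6 = 1 by deviating; Town Y loses 9 − 8 = 1. Product = 1·1 = 1.
6 > 1, so both North is risk-dominant. Town Y's payoff there is 4.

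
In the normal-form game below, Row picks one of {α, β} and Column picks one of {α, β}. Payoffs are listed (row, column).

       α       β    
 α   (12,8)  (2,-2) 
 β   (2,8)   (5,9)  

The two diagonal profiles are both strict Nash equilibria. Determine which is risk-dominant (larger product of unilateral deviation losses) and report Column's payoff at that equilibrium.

At both α: Row loses 12 − 2 = 10 by deviating; Column loses 8 − (-2) = 10. Product = 10·10 = 100.
At both β: Row loses 5 − 2 = 3 by deviating; Column loses 9 − 8 = 1. Product = 3·1 = 3.
100 > 3, so both α is risk-dominant. Column's payoff there is 8.

8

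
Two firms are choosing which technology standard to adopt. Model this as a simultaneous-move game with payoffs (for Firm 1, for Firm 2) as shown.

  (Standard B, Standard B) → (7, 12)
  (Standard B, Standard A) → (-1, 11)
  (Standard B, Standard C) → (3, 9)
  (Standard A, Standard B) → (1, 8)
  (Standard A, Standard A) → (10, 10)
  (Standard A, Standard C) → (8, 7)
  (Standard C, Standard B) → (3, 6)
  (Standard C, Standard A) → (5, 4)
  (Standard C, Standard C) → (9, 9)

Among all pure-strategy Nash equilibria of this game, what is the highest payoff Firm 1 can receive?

10

Both Standard B is a pure NE (Firm 1: 7 ≥ 3; Firm 2: 12 ≥ 11). Firm 1 gets 7.
Both Standard A is a pure NE (Firm 1: 10 ≥ 5; Firm 2: 10 ≥ 8). Firm 1 gets 10.
Both Standard C is a pure NE (Firm 1: 9 ≥ 8; Firm 2: 9 ≥ 6). Firm 1 gets 9.
Every other cell has a profitable deviation for at least one player. Highest of {7, 10, 9} is 10.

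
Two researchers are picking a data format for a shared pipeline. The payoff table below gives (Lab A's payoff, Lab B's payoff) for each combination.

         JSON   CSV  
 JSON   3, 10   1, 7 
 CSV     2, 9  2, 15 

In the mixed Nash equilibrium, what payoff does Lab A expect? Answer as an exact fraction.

2

Lab B mixes with probability q on JSON, chosen so Lab A is indifferent: 3q + 1(1−q) = 2q + 2(1−q) gives q = 1/2.
Lab A's expected payoff (from either row, since indifferent) is 3·1/2 + 1·1/2 = 2.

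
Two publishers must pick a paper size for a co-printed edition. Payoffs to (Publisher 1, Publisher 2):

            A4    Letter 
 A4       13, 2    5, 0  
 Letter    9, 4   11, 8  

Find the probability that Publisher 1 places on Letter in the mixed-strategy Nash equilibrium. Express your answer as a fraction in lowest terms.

1/3

Publisher 1's mix p on A4 must make Publisher 2 indifferent between A4 and Letter.
Publisher 2's payoff from A4: 2p + 4(1−p). From Letter: 0p + 8(1−p).
Set equal: 2p = 4(1−p) → p = 4/6 = 2/3.
Probability on Letter is 1 − 2/3 = 1/3.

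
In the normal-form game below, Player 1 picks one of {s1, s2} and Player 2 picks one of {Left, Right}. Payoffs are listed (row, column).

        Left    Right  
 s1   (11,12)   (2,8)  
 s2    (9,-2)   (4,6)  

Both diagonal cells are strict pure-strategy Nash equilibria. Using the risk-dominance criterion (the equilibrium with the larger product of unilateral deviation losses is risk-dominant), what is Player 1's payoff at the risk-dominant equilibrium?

At (s1, Left): Player 1 loses 11 − 9 = 2 by deviating; Player 2 loses 12 − 8 = 4. Product = 2·4 = 8.
At (s2, Right): Player 1 loses 4 − 2 = 2 by deviating; Player 2 loses 6 − (-2) = 8. Product = 2·8 = 16.
16 > 8, so (s2, Right) is risk-dominant. Player 1's payoff there is 4.

4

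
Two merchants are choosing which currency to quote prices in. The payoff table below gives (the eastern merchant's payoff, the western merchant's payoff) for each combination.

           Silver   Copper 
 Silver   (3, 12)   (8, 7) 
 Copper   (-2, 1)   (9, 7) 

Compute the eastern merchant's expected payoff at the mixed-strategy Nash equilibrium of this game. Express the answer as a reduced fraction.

43/6

The western merchant mixes with probability q on Silver, chosen so the eastern merchant is indifferent: 3q + 8(1−q) = (-2)q + 9(1−q) gives q = 1/6.
The eastern merchant's expected payoff (from either row, since indifferent) is 3·1/6 + 8·5/6 = 43/6.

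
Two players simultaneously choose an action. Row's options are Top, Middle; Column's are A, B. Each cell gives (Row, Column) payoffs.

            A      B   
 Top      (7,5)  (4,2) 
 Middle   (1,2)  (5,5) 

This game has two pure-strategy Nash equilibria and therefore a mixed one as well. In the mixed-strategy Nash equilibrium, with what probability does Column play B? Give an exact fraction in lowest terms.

6/7

Column's mix q on A must make Row indifferent between Top and Middle.
Row's payoff from Top: 7q + 4(1−q). From Middle: 1q + 5(1−q).
Set equal: 6q = 1(1−q) → q = 1/7.
Probability on B is 1 − 1/7 = 6/7.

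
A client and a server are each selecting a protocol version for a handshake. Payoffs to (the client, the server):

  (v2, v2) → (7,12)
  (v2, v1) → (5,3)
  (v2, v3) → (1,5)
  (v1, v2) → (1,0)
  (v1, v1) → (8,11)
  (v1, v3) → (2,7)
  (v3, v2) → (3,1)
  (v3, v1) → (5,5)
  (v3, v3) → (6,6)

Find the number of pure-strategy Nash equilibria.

3

Both v2: the client gets 7 (best alternative 3); the server gets 12 (best alternative 5). Neither deviates — NE.
Both v1: the client gets 8 (best alternative 5); the server gets 11 (best alternative 7). Neither deviates — NE.
Both v3: the client gets 6 (best alternative 2); the server gets 6 (best alternative 5). Neither deviates — NE.
(v2, v1) is not a NE: the client would switch to v1 (8 > 5).
No other cell survives both best-response checks, so there are 3 pure NE.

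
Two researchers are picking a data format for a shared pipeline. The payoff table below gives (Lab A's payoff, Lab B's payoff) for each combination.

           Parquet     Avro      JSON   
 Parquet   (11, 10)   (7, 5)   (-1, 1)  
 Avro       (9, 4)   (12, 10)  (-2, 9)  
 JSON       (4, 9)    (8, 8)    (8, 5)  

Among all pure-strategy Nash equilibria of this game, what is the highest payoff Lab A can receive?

12

Both Parquet is a pure NE (Lab A: 11 ≥ 9; Lab B: 10 ≥ 5). Lab A gets 11.
Both Avro is a pure NE (Lab A: 12 ≥ 8; Lab B: 10 ≥ 9). Lab A gets 12.
Every other cell has a profitable deviation for at least one player. Highest of {11, 12} is 12.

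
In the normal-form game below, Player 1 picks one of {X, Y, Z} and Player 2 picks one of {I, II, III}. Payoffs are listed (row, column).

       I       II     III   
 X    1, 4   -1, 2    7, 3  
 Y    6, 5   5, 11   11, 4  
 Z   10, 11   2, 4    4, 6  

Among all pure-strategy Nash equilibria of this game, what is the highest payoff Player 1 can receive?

10

(Y, II) is a pure NE (Player 1: 5 ≥ 2; Player 2: 11 ≥ 5). Player 1 gets 5.
(Z, I) is a pure NE (Player 1: 10 ≥ 6; Player 2: 11 ≥ 6). Player 1 gets 10.
Every other cell has a profitable deviation for at least one player. Highest of {5, 10} is 10.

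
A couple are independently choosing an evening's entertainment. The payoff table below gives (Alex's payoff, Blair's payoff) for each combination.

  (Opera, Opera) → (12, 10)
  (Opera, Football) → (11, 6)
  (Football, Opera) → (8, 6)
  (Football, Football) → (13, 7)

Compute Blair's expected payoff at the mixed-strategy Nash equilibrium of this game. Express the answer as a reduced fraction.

34/5

Alex mixes with probability p on Opera, chosen so Blair is indifferent: 10p + 6(1−p) = 6p + 7(1−p) gives p = 1/5.
Blair's expected payoff is 10·1/5 + 6·4/5 = 34/5.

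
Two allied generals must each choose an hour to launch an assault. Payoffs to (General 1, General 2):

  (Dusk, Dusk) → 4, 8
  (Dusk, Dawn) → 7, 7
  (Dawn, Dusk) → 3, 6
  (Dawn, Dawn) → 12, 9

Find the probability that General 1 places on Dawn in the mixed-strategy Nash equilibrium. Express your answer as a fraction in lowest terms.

1/4

General 1's mix p on Dusk must make General 2 indifferent between Dusk and Dawn.
General 2's payoff from Dusk: 8p + 6(1−p). From Dawn: 7p + 9(1−p).
Set equal: 1p = 3(1−p) → p = 3/4.
Probability on Dawn is 1 − 3/4 = 1/4.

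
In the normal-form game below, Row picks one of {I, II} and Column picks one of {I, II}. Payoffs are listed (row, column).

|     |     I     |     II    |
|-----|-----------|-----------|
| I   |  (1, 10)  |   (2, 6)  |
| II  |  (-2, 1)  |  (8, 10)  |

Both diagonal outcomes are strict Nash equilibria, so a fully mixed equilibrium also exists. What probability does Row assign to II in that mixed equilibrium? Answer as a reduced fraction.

Row's mix p on I must make Column indifferent between I and II.
Column's payoff from I: 10p + 1(1−p). From II: 6p + 10(1−p).
Set equal: 4p = 9(1−p) → p = 9/13.
Probability on II is 1 − 9/13 = 4/13.

4/13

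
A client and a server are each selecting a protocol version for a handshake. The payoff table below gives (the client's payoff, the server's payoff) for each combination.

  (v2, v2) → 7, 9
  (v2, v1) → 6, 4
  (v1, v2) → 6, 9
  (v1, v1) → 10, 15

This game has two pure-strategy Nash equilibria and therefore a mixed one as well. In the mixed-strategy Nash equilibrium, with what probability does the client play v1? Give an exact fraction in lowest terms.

5/11

The client's mix p on v2 must make the server indifferent between v2 and v1.
The server's payoff from v2: 9p + 9(1−p). From v1: 4p + 15(1−p).
Set equal: 5p = 6(1−p) → p = 6/11.
Probability on v1 is 1 − 6/11 = 5/11.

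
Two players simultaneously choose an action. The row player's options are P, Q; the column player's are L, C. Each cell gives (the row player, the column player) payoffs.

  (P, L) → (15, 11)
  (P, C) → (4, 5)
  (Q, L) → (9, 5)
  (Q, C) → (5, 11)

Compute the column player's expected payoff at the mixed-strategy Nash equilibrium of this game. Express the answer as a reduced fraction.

8

The row player mixes with probability p on P, chosen so the column player is indifferent: 11p + 5(1−p) = 5p + 11(1−p) gives p = 1/2.
The column player's expected payoff is 11·1/2 + 5·1/2 = 8.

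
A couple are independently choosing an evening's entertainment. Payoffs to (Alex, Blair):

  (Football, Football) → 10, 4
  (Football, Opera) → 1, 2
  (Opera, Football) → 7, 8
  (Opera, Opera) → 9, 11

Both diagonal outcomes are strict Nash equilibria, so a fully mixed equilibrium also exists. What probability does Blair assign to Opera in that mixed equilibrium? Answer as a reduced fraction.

Blair's mix q on Football must make Alex indifferent between Football and Opera.
Alex's payoff from Football: 10q + 1(1−q). From Opera: 7q + 9(1−q).
Set equal: 3q = 8(1−q) → q = 8/11.
Probability on Opera is 1 − 8/11 = 3/11.

3/11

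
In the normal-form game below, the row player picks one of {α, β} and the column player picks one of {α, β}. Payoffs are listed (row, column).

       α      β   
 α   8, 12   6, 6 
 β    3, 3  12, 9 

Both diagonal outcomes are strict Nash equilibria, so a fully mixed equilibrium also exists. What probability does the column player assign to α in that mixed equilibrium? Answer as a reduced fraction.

The column player's mix q on α must make the row player indifferent between α and β.
The row player's payoff from α: 8q + 6(1−q). From β: 3q + 12(1−q).
Set equal: 5q = 6(1−q) → q = 6/11.

6/11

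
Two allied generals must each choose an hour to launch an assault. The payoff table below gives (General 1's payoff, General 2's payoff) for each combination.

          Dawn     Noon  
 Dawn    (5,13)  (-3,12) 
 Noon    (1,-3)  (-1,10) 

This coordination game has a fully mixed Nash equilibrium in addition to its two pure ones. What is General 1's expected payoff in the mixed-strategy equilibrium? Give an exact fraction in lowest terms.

-1/3

General 2 mixes with probability q on Dawn, chosen so General 1 is indifferent: 5q + (-3)(1−q) = 1q + (-1)(1−q) gives q = 1/3.
General 1's expected payoff (from either row, since indifferent) is 5·1/3 + (-3)·2/3 = -1/3.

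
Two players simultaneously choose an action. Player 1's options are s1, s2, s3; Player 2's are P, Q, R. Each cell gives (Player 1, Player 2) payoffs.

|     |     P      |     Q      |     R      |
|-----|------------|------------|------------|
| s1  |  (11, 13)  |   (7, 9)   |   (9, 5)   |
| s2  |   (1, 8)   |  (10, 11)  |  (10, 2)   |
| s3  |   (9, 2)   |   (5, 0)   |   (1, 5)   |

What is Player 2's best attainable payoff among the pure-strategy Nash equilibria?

(s1, P) is a pure NE (Player 1: 11 ≥ 9; Player 2: 13 ≥ 9). Player 2 gets 13.
(s2, Q) is a pure NE (Player 1: 10 ≥ 7; Player 2: 11 ≥ 8). Player 2 gets 11.
Every other cell has a profitable deviation for at least one player. Highest of {13, 11} is 13.

13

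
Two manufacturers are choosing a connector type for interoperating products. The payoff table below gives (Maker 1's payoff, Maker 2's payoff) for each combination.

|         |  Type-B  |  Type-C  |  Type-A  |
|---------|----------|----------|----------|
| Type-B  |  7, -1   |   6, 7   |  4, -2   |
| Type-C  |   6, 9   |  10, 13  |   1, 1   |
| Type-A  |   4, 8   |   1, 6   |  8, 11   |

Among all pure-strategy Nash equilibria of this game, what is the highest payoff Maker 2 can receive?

Both Type-C is a pure NE (Maker 1: 10 ≥ 6; Maker 2: 13 ≥ 9). Maker 2 gets 13.
Both Type-A is a pure NE (Maker 1: 8 ≥ 4; Maker 2: 11 ≥ 8). Maker 2 gets 11.
Every other cell has a profitable deviation for at least one player. Highest of {13, 11} is 13.

13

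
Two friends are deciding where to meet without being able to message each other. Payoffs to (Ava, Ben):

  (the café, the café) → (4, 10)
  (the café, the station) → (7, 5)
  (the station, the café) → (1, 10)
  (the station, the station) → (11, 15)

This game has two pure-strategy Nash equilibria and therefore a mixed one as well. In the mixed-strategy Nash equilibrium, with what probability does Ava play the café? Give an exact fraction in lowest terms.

Ava's mix p on the café must make Ben indifferent between the café and the station.
Ben's payoff from the café: 10p + 10(1−p). From the station: 5p + 15(1−p).
Set equal: 5p = 5(1−p) → p = 5/10 = 1/2.

1/2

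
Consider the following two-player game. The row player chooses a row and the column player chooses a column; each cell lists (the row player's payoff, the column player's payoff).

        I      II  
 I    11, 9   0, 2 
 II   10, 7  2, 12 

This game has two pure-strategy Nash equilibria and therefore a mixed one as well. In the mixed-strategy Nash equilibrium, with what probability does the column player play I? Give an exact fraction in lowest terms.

The column player's mix q on I must make the row player indifferent between I and II.
The row player's payoff from I: 11q + 0(1−q). From II: 10q + 2(1−q).
Set equal: 1q = 2(1−q) → q = 2/3.

2/3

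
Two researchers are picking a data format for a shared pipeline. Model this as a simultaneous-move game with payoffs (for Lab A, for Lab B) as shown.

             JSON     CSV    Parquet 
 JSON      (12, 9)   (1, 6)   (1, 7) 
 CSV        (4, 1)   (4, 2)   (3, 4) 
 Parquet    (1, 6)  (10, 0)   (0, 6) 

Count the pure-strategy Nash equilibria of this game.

Both JSON: Lab A gets 12 (best alternative 4); Lab B gets 9 (best alternative 7). Neither deviates — NE.
(CSV, Parquet): Lab A gets 3 (best alternative 1); Lab B gets 4 (best alternative 2). Neither deviates — NE.
Both Parquet is not a NE: Lab A would switch to CSV (3 > 0).
No other cell survives both best-response checks, so there are 2 pure NE.

2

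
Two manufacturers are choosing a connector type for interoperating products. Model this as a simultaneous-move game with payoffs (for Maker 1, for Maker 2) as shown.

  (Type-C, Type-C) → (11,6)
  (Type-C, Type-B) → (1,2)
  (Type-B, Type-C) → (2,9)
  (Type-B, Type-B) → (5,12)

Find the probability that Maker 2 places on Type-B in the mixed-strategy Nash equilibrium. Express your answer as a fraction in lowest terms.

9/13

Maker 2's mix q on Type-C must make Maker 1 indifferent between Type-C and Type-B.
Maker 1's payoff from Type-C: 11q + 1(1−q). From Type-B: 2q + 5(1−q).
Set equal: 9q = 4(1−q) → q = 4/13.
Probability on Type-B is 1 − 4/13 = 9/13.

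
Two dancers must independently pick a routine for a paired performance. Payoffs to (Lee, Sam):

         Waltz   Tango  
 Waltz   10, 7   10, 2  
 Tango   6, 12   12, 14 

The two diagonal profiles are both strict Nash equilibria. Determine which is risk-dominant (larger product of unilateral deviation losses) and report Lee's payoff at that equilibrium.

10

At both Waltz: Lee loses 10 − 6 = 4 by deviating; Sam loses 7 − 2 = 5. Product = 4·5 = 20.
At both Tango: Lee loses 12 − 10 = 2 by deviating; Sam loses 14 − 12 = 2. Product = 2·2 = 4.
20 > 4, so both Waltz is risk-dominant. Lee's payoff there is 10.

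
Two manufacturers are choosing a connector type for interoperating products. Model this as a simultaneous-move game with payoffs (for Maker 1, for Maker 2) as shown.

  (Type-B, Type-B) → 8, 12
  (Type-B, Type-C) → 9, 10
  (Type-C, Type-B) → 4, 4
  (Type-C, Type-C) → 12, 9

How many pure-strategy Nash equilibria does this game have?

2

Both Type-B: Maker 1 gets 8 (best alternative 4); Maker 2 gets 12 (best alternative 10). Neither deviates — NE.
Both Type-C: Maker 1 gets 12 (best alternative 9); Maker 2 gets 9 (best alternative 4). Neither deviates — NE.
(Type-C, Type-B) is not a NE: Maker 1 would switch to Type-B (8 > 4).
No other cell survives both best-response checks, so there are 2 pure NE.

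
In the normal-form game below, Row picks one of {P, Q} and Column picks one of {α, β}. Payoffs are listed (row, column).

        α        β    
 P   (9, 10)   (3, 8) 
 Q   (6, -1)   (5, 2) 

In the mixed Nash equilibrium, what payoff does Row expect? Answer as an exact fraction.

Column mixes with probability q on α, chosen so Row is indifferent: 9q + 3(1−q) = 6q + 5(1−q) gives q = 2/5.
Row's expected payoff (from either row, since indifferent) is 9·2/5 + 3·3/5 = 27/5.

27/5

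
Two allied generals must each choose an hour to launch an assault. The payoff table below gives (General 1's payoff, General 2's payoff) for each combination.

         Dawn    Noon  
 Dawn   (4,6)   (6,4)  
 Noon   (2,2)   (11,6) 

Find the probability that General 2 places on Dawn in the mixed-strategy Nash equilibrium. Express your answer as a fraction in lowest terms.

General 2's mix q on Dawn must make General 1 indifferent between Dawn and Noon.
General 1's payoff from Dawn: 4q + 6(1−q). From Noon: 2q + 11(1−q).
Set equal: 2q = 5(1−q) → q = 5/7.

5/7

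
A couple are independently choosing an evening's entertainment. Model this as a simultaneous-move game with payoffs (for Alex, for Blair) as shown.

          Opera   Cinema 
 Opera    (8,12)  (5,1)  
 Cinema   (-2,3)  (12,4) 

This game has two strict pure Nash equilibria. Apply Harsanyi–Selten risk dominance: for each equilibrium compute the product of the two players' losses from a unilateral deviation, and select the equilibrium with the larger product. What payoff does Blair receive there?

At both Opera: Alex loses 8 − (-2) = 10 by deviating; Blair loses 12 − 1 = 11. Product = 10·11 = 110.
At both Cinema: Alex loses 12 − 5 = 7 by deviating; Blair loses 4 − 3 = 1. Product = 7·1 = 7.
110 > 7, so both Opera is risk-dominant. Blair's payoff there is 12.

12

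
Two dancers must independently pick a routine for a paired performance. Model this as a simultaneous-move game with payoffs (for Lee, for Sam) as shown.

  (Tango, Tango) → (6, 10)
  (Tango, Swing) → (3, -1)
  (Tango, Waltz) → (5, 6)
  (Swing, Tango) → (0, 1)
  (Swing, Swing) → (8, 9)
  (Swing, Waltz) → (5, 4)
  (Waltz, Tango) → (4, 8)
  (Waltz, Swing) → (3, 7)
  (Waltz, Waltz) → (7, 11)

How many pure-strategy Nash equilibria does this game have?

Both Tango: Lee gets 6 (best alternative 4); Sam gets 10 (best alternative 6). Neither deviates — NE.
Both Swing: Lee gets 8 (best alternative 3); Sam gets 9 (best alternative 4). Neither deviates — NE.
Both Waltz: Lee gets 7 (best alternative 5); Sam gets 11 (best alternative 8). Neither deviates — NE.
(Tango, Swing) is not a NE: Lee would switch to Swing (8 > 3).
No other cell survives both best-response checks, so there are 3 pure NE.

3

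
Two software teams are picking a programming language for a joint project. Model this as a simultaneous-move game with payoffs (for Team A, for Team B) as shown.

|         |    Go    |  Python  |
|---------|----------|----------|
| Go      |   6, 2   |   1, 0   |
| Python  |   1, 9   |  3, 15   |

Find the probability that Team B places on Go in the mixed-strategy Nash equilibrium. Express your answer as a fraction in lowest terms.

2/7

Team B's mix q on Go must make Team A indifferent between Go and Python.
Team A's payoff from Go: 6q + 1(1−q). From Python: 1q + 3(1−q).
Set equal: 5q = 2(1−q) → q = 2/7.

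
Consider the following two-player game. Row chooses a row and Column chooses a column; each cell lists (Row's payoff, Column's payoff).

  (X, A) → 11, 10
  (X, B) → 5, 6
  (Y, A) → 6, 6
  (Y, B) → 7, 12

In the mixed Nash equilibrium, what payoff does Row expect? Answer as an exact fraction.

47/7

Column mixes with probability q on A, chosen so Row is indifferent: 11q + 5(1−q) = 6q + 7(1−q) gives q = 2/7.
Row's expected payoff (from either row, since indifferent) is 11·2/7 + 5·5/7 = 47/7.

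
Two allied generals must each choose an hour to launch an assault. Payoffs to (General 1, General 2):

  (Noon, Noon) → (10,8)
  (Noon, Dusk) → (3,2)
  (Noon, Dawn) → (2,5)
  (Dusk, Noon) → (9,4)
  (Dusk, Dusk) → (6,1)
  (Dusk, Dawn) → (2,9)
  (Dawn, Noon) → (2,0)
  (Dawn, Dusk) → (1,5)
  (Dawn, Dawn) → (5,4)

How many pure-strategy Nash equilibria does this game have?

1

Both Noon: General 1 gets 10 (best alternative 9); General 2 gets 8 (best alternative 5). Neither deviates — NE.
Both Dawn is not a NE: General 2 would switch to Dusk (5 > 4).
No other cell survives both best-response checks, so there is 1 pure NE.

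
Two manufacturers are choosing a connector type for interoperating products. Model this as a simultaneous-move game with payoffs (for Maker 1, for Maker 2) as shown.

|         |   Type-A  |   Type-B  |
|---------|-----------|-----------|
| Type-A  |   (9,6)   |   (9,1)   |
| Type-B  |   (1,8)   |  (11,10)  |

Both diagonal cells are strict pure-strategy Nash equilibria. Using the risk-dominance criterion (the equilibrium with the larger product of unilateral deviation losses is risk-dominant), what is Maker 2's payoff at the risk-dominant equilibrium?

At both Type-A: Maker 1 loses 9 − 1 = 8 by deviating; Maker 2 loses 6 − 1 = 5. Product = 8·5 = 40.
At both Type-B: Maker 1 loses 11 − 9 = 2 by deviating; Maker 2 loses 10 − 8 = 2. Product = 2·2 = 4.
40 > 4, so both Type-A is risk-dominant. Maker 2's payoff there is 6.

6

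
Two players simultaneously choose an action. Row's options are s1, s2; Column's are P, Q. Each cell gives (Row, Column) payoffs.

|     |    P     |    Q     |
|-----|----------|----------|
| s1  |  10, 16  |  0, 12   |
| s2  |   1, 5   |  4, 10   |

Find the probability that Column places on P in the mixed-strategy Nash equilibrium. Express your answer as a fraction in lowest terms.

4/13

Column's mix q on P must make Row indifferent between s1 and s2.
Row's payoff from s1: 10q + 0(1−q). From s2: 1q + 4(1−q).
Set equal: 9q = 4(1−q) → q = 4/13.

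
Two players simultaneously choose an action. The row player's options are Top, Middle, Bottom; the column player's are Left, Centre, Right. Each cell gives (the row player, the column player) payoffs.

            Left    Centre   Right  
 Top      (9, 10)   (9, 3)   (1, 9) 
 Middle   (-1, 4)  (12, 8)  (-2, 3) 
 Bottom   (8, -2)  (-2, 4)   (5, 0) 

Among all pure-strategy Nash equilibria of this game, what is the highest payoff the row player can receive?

12

(Top, Left) is a pure NE (the row player: 9 ≥ 8; the column player: 10 ≥ 9). The row player gets 9.
(Middle, Centre) is a pure NE (the row player: 12 ≥ 9; the column player: 8 ≥ 4). The row player gets 12.
Every other cell has a profitable deviation for at least one player. Highest of {9, 12} is 12.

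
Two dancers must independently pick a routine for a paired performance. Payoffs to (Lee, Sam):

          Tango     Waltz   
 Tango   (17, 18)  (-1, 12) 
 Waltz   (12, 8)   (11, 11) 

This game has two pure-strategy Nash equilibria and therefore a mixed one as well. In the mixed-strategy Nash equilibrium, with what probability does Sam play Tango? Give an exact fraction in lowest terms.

Sam's mix q on Tango must make Lee indifferent between Tango and Waltz.
Lee's payoff from Tango: 17q + (-1)(1−q). From Waltz: 12q + 11(1−q).
Set equal: 5q = 12(1−q) → q = 12/17.

12/17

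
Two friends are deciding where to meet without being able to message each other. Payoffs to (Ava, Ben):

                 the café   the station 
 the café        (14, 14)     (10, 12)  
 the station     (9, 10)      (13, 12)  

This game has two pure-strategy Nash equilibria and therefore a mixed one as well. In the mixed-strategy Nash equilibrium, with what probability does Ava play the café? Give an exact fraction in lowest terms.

1/2

Ava's mix p on the café must make Ben indifferent between the café and the station.
Ben's payoff from the café: 14p + 10(1−p). From the station: 12p + 12(1−p).
Set equal: 2p = 2(1−p) → p = 2/4 = 1/2.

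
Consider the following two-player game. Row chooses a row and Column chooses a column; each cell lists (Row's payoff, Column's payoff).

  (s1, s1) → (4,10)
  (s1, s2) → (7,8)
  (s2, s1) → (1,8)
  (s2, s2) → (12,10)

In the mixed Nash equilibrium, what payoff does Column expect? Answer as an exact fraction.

9

Row mixes with probability p on s1, chosen so Column is indifferent: 10p + 8(1−p) = 8p + 10(1−p) gives p = 1/2.
Column's expected payoff is 10·1/2 + 8·1/2 = 9.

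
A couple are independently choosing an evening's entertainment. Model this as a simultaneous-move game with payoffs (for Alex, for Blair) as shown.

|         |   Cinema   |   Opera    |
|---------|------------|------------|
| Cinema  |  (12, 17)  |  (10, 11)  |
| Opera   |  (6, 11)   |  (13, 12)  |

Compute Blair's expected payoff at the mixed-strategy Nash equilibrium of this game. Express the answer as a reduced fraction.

83/7

Alex mixes with probability p on Cinema, chosen so Blair is indifferent: 17p + 11(1−p) = 11p + 12(1−p) gives p = 1/7.
Blair's expected payoff is 17·1/7 + 11·6/7 = 83/7.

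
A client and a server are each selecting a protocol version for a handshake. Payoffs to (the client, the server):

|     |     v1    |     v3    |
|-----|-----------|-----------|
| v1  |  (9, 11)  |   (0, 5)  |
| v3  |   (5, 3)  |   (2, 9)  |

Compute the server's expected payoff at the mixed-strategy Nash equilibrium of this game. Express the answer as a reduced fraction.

7

The client mixes with probability p on v1, chosen so the server is indifferent: 11p + 3(1−p) = 5p + 9(1−p) gives p = 1/2.
The server's expected payoff is 11·1/2 + 3·1/2 = 7.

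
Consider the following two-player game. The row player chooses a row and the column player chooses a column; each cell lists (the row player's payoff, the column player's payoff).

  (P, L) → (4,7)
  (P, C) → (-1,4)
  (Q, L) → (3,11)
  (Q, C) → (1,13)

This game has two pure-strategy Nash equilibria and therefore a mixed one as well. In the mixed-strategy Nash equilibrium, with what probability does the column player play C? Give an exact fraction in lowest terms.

The column player's mix q on L must make the row player indifferent between P and Q.
The row player's payoff from P: 4q + (-1)(1−q). From Q: 3q + 1(1−q).
Set equal: 1q = 2(1−q) → q = 2/3.
Probability on C is 1 − 2/3 = 1/3.

1/3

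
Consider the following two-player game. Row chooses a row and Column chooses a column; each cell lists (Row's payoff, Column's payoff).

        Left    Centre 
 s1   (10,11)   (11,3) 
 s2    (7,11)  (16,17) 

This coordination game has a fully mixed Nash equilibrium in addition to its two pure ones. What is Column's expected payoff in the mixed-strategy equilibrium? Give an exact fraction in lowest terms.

11

Row mixes with probability p on s1, chosen so Column is indifferent: 11p + 11(1−p) = 3p + 17(1−p) gives p = 3/7.
Column's expected payoff is 11·3/7 + 11·4/7 = 11.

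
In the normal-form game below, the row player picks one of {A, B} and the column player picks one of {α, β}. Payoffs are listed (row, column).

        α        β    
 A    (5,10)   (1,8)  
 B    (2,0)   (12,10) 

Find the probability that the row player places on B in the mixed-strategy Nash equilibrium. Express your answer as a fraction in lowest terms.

1/6

The row player's mix p on A must make the column player indifferent between α and β.
The column player's payoff from α: 10p + 0(1−p). From β: 8p + 10(1−p).
Set equal: 2p = 10(1−p) → p = 10/12 = 5/6.
Probability on B is 1 − 5/6 = 1/6.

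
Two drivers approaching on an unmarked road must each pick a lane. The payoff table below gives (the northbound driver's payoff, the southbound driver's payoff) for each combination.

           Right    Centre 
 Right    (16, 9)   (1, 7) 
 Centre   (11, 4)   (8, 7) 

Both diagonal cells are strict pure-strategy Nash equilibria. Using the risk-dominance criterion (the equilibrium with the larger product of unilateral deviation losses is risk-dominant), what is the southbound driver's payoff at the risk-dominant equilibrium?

At both Right: the northbound driver loses 16 − 11 = 5 by deviating; the southbound driver loses 9 − 7 = 2. Product = 5·2 = 10.
At both Centre: the northbound driver loses 8 − 1 = 7 by deviating; the southbound driver loses 7 − 4 = 3. Product = 7·3 = 21.
21 > 10, so both Centre is risk-dominant. The southbound driver's payoff there is 7.

7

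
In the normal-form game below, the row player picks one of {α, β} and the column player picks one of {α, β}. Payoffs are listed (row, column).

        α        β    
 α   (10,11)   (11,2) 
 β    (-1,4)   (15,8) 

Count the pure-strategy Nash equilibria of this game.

2

Both α: the row player gets 10 (best alternative -1); the column player gets 11 (best alternative 2). Neither deviates — NE.
Both β: the row player gets 15 (best alternative 11); the column player gets 8 (best alternative 4). Neither deviates — NE.
(α, β) is not a NE: the row player would switch to β (15 > 11).
No other cell survives both best-response checks, so there are 2 pure NE.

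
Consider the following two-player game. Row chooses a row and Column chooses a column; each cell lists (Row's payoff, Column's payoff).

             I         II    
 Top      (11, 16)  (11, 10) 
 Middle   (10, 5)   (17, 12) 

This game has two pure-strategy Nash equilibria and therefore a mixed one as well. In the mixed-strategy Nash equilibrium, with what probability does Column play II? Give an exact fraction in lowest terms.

1/7

Column's mix q on I must make Row indifferent between Top and Middle.
Row's payoff from Top: 11q + 11(1−q). From Middle: 10q + 17(1−q).
Set equal: 1q = 6(1−q) → q = 6/7.
Probability on II is 1 − 6/7 = 1/7.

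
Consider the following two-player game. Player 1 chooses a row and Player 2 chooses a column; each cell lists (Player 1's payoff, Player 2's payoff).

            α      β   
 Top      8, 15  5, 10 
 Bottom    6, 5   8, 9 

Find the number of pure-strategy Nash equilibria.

(Top, α): Player 1 gets 8 (best alternative 6); Player 2 gets 15 (best alternative 10). Neither deviates — NE.
(Bottom, β): Player 1 gets 8 (best alternative 5); Player 2 gets 9 (best alternative 5). Neither deviates — NE.
(Top, β) is not a NE: Player 1 would switch to Bottom (8 > 5).
No other cell survives both best-response checks, so there are 2 pure NE.

2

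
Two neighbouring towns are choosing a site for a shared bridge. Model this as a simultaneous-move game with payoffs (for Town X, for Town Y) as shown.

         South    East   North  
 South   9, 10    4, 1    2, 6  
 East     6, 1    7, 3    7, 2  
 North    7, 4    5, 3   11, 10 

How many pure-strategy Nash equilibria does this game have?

3

Both South: Town X gets 9 (best alternative 7); Town Y gets 10 (best alternative 6). Neither deviates — NE.
Both East: Town X gets 7 (best alternative 5); Town Y gets 3 (best alternative 2). Neither deviates — NE.
Both North: Town X gets 11 (best alternative 7); Town Y gets 10 (best alternative 4). Neither deviates — NE.
(South, East) is not a NE: Town X would switch to East (7 > 4).
No other cell survives both best-response checks, so there are 3 pure NE.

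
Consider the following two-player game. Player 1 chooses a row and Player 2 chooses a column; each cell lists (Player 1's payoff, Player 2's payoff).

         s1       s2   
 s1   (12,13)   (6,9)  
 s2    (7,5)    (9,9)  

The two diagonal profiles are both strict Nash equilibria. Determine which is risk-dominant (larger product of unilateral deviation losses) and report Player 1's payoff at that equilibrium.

12

At both s1: Player 1 loses 12 − 7 = 5 by deviating; Player 2 loses 13 − 9 = 4. Product = 5·4 = 20.
At both s2: Player 1 loses 9 − 6 = 3 by deviating; Player 2 loses 9 − 5 = 4. Product = 3·4 = 12.
20 > 12, so both s1 is risk-dominant. Player 1's payoff there is 12.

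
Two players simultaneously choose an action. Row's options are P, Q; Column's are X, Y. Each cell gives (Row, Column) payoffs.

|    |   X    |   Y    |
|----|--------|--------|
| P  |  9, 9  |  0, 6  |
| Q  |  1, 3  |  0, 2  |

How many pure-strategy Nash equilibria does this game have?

(P, X): Row gets 9 (best alternative 1); Column gets 9 (best alternative 6). Neither deviates — NE.
(Q, Y) is not a NE: Column would switch to X (3 > 2).
No other cell survives both best-response checks, so there is 1 pure NE.

1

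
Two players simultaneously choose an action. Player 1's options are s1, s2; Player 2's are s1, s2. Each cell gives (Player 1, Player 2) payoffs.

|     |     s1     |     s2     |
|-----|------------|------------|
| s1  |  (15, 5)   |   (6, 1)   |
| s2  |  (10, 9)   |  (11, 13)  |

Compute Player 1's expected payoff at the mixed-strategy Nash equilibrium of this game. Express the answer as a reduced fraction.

Player 2 mixes with probability q on s1, chosen so Player 1 is indifferent: 15q + 6(1−q) = 10q + 11(1−q) gives q = 1/2.
Player 1's expected payoff (from either row, since indifferent) is 15·1/2 + 6·1/2 = 21/2.

21/2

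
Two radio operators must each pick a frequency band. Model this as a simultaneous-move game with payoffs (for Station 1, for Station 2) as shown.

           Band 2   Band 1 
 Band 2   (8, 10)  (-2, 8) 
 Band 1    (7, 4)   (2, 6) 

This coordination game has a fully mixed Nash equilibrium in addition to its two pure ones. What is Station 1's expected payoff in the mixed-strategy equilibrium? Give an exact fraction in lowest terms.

6

Station 2 mixes with probability q on Band 2, chosen so Station 1 is indifferent: 8q + (-2)(1−q) = 7q + 2(1−q) gives q = 4/5.
Station 1's expected payoff (from either row, since indifferent) is 8·4/5 + (-2)·1/5 = 6.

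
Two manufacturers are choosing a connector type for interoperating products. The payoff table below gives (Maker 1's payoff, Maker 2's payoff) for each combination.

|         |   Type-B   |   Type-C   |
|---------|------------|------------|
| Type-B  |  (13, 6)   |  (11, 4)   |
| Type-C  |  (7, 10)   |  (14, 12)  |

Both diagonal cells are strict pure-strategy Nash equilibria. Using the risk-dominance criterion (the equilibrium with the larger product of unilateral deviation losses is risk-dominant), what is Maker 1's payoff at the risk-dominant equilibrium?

At both Type-B: Maker 1 loses 13 − 7 = 6 by deviating; Maker 2 loses 6 − 4 = 2. Product = 6·2 = 12.
At both Type-C: Maker 1 loses 14 − 11 = 3 by deviating; Maker 2 loses 12 − 10 = 2. Product = 3·2 = 6.
12 > 6, so both Type-B is risk-dominant. Maker 1's payoff there is 13.

13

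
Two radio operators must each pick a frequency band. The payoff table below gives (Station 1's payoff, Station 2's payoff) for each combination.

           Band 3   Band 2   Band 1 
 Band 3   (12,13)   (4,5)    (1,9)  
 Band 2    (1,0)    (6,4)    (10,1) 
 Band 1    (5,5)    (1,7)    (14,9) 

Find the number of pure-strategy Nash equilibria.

Both Band 3: Station 1 gets 12 (best alternative 5); Station 2 gets 13 (best alternative 9). Neither deviates — NE.
Both Band 2: Station 1 gets 6 (best alternative 4); Station 2 gets 4 (best alternative 1). Neither deviates — NE.
Both Band 1: Station 1 gets 14 (best alternative 10); Station 2 gets 9 (best alternative 7). Neither deviates — NE.
(Band 2, Band 1) is not a NE: Station 1 would switch to Band 1 (14 > 10).
No other cell survives both best-response checks, so there are 3 pure NE.

3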